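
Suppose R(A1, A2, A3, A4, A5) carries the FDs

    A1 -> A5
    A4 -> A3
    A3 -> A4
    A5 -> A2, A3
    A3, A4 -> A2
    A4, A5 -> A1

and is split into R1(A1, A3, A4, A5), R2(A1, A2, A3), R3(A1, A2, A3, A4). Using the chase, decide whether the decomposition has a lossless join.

Yes

Chase test. Columns are A1, A2, A3, A4, A5; row i has aⱼ where attribute j ∈ Ri, else bᵢⱼ.
Initial tableau (one row per fragment):
  row 1: a1 b12 a3 a4 a5
  row 2: a1 a2 a3 b24 b25
  row 3: a1 a2 a3 a4 b35
Rows 1 and 2 agree on A1; apply A1→A5 and equate their A5 entries.
Rows 1 and 3 agree on A1; apply A1→A5 and equate their A5 entries.
Rows 1 and 2 agree on A3; apply A3→A4 and equate their A4 entries.
Rows 1 and 2 agree on A5; apply A5→A2, A3 and equate their A2, A3 entries.
Row 1 is now all distinguished symbols — the join is lossless.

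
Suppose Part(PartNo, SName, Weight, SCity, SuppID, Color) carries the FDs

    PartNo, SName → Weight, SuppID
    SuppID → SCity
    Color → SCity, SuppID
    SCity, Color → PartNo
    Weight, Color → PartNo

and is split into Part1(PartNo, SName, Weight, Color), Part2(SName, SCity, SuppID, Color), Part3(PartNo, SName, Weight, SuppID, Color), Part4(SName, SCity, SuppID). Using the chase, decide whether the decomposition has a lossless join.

Chase test. Columns are PartNo, SName, Weight, SCity, SuppID, Color; row i has aⱼ where attribute j ∈ Parti, else bᵢⱼ.
Initial tableau (one row per fragment):
  row 1: a1 a2 a3 b14 b15 a6
  row 2: b21 a2 b23 a4 a5 a6
  row 3: a1 a2 a3 b34 a5 a6
  row 4: b41 a2 b43 a4 a5 b46
Rows 1 and 3 agree on PartNo, SName; apply PartNo, SName→Weight, SuppID and equate their Weight, SuppID entries.
Rows 1 and 2 agree on SuppID; apply SuppID→SCity and equate their SCity entries.
Rows 1 and 3 agree on SuppID; apply SuppID→SCity and equate their SCity entries.
Rows 1 and 2 agree on SCity, Color; apply SCity, Color→PartNo and equate their PartNo entries.
Rows 1 and 2 agree on PartNo, SName; apply PartNo, SName→Weight, SuppID and equate their Weight, SuppID entries.
Row 1 is now all distinguished symbols — the join is lossless.

Yes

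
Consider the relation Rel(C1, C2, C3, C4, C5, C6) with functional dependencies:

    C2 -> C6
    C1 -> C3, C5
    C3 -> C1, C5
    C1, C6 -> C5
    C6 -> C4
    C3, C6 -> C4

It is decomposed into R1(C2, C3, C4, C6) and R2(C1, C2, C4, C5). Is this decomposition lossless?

Common attributes: R1 ∩ R2 = {C2, C4}.
Closure of {C2, C4}: C2 → C6 applies, adding C6. So (C2, C4)⁺ = {C2, C4, C6}.
The closure contains neither all of R1 = {C2, C3, C4, C6} nor all of R2 = {C1, C2, C4, C5}, so the common attributes are not a superkey of either fragment. The join is lossy.

No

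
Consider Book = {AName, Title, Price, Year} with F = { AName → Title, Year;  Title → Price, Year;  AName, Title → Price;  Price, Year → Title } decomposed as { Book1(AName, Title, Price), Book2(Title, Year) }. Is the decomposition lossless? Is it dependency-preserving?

Lossless test: (Title)⁺ = {Title, Price, Year}, which contains all of one fragment — lossless.
Dependency preservation: the restricted closure of {Price, Year} across the fragments never reaches {Title}, so Price, Year → Title cannot be enforced without a join — not preserved.

lossless but not dependency-preserving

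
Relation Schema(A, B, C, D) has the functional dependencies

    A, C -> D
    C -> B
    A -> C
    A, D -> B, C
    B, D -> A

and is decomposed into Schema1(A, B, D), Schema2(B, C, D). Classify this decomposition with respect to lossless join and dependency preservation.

Lossless test: (B, D)⁺ = {A, B, C, D}, which contains all of one fragment — lossless.
Dependency preservation: A, C → D; A → C; A, D → B, C are not contained in any single fragment, but the restricted closure of each left-hand side across the fragments still reaches the right-hand side; the remaining FDs each lie inside some fragment. All dependencies are preserved.

lossless and dependency-preserving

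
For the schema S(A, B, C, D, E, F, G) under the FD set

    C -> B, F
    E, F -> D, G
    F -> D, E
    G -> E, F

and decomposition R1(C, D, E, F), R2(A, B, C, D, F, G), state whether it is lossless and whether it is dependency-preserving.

Lossless test: (C, D, F)⁺ = {B, C, D, E, F, G}, which contains all of one fragment — lossless.
Dependency preservation: E, F → D, G; G → E, F are not contained in any single fragment, but the restricted closure of each left-hand side across the fragments still reaches the right-hand side; the remaining FDs each lie inside some fragment. All dependencies are preserved.

lossless and dependency-preserving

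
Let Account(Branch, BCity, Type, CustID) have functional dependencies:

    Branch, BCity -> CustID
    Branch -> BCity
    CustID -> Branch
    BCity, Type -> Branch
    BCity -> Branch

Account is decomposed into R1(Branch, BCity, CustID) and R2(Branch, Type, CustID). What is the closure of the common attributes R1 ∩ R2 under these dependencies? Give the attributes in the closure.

Branch, BCity, CustID

R1 ∩ R2 = {Branch, CustID}.
Branch → BCity applies, adding BCity
Closure: {Branch, BCity, CustID}.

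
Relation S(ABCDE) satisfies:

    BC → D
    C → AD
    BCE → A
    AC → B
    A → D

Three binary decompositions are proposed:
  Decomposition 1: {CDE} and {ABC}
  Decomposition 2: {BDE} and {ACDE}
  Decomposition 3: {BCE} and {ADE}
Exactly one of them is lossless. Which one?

Decomposition 1

Decomposition 1: common = {C}, closure = {ABCD} → lossless.
Decomposition 2: common = {DE}, closure = {DE} → lossy.
Decomposition 3: common = {E}, closure = {E} → lossy.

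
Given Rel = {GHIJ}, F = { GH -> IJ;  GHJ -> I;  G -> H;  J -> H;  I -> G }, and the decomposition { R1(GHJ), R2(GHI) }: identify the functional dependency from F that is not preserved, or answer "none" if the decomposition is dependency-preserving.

GH → IJ: restricted closure across fragments reaches IJ.
GHJ → I: restricted closure across fragments reaches I.
G → H lies within R1.
J → H lies within R1.
I → G lies within R2.
Every dependency is enforceable on the fragments, so the decomposition is dependency-preserving.

none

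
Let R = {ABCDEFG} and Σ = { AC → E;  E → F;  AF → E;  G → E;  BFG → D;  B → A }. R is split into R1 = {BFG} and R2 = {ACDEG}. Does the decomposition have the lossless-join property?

Common attributes: R1 ∩ R2 = {G}.
Closure of {G}: G → E applies, adding E; E → F applies, adding F. So (G)⁺ = {EFG}.
The closure contains neither all of R1 = {BFG} nor all of R2 = {ACDEG}, so the common attributes are not a superkey of either fragment. The join is lossy.

No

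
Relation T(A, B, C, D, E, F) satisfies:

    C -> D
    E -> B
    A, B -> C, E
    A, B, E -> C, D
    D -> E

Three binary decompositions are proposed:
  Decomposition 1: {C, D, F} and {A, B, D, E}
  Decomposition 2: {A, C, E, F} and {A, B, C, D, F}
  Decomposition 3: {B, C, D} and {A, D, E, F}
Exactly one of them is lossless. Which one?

Decomposition 1: common = {D}, closure = {B, D, E} → lossy.
Decomposition 2: common = {A, C, F}, closure = {A, B, C, D, E, F} → lossless.
Decomposition 3: common = {D}, closure = {B, D, E} → lossy.

Decomposition 2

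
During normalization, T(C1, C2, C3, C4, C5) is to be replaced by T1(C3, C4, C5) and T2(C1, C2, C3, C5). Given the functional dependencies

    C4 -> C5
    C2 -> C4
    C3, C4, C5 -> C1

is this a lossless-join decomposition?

Common attributes: T1 ∩ T2 = {C3, C5}.
No dependency enlarges {C3, C5}, so (C3, C5)⁺ = {C3, C5}.
The closure contains neither all of T1 = {C3, C4, C5} nor all of T2 = {C1, C2, C3, C5}, so the common attributes are not a superkey of either fragment. The join is lossy.

No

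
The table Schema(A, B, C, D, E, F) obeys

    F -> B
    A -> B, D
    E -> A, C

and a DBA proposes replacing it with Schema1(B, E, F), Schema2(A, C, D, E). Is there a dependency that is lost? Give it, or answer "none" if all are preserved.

A -> B, D

Check A → B, D: no single fragment contains all of {A, B, D}, and the restricted closure of {A} across the fragments never reaches {B, D}.
F → B is preserved.
E → A, C is preserved.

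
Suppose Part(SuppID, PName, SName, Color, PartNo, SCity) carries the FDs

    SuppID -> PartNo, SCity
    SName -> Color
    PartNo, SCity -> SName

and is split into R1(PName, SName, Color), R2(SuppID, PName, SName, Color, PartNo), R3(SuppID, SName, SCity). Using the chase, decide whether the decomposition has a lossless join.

Yes

Chase test. Columns are SuppID, PName, SName, Color, PartNo, SCity; row i has aⱼ where attribute j ∈ Ri, else bᵢⱼ.
Initial tableau (one row per fragment):
  row 1: b11 a2 a3 a4 b15 b16
  row 2: a1 a2 a3 a4 a5 b26
  row 3: a1 b32 a3 b34 b35 a6
Rows 2 and 3 agree on SuppID; apply SuppID→PartNo, SCity and equate their PartNo, SCity entries.
Rows 1 and 3 agree on SName; apply SName→Color and equate their Color entries.
Row 2 is now all distinguished symbols — the join is lossless.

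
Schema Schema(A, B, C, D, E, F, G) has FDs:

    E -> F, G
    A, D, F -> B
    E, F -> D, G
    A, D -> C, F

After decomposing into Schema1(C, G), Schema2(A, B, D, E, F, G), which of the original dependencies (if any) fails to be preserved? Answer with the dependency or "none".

Check A, D → C, F: no single fragment contains all of {A, C, D, F}, and the restricted closure of {A, D} across the fragments never reaches {C, F}.
E → F, G is preserved.
A, D, F → B is preserved.
E, F → D, G is preserved.

A, D -> C, F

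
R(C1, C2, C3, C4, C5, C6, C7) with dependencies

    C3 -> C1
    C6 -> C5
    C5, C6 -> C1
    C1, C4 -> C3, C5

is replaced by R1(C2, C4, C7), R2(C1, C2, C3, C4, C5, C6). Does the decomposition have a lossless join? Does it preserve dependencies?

Lossless test: (C2, C4)⁺ = {C2, C4}, which is a superkey of neither fragment — lossy.
Dependency preservation: every FD's attributes lie within a single fragment, so each can be enforced locally — preserved.

lossy but dependency-preserving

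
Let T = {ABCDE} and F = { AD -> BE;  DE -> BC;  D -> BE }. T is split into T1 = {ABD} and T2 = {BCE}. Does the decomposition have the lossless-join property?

No

Common attributes: T1 ∩ T2 = {B}.
No dependency enlarges {B}, so (B)⁺ = {B}.
The closure contains neither all of T1 = {ABD} nor all of T2 = {BCE}, so the common attributes are not a superkey of either fragment. The join is lossy.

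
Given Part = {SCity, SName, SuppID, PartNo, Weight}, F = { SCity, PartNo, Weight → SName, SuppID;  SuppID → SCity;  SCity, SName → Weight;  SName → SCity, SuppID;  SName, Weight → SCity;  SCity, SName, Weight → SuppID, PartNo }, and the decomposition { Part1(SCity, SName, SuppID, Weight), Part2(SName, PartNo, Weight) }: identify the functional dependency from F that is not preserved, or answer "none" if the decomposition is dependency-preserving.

SCity, PartNo, Weight → SName, SuppID

Check SCity, PartNo, Weight → SName, SuppID: no single fragment contains all of {SCity, SName, SuppID, PartNo, Weight}, and the restricted closure of {SCity, PartNo, Weight} across the fragments never reaches {SName, SuppID}.
SuppID → SCity is preserved.
SCity, SName → Weight is preserved.
SName → SCity, SuppID is preserved.
SName, Weight → SCity is preserved.
SCity, SName, Weight → SuppID, PartNo is preserved.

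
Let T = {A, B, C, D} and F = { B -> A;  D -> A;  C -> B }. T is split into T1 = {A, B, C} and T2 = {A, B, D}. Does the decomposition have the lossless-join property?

No

Common attributes: T1 ∩ T2 = {A, B}.
No dependency enlarges {A, B}, so (A, B)⁺ = {A, B}.
The closure contains neither all of T1 = {A, B, C} nor all of T2 = {A, B, D}, so the common attributes are not a superkey of either fragment. The join is lossy.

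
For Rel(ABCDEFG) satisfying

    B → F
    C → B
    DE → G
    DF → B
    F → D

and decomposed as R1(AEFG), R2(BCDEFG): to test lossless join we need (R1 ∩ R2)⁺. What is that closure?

R1 ∩ R2 = {EFG}.
F → D applies, adding D
DF → B applies, adding B
Closure: {BDEFG}.

BDEFG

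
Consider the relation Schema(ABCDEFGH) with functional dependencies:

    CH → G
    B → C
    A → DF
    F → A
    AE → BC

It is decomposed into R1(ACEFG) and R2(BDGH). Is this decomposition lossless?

Common attributes: R1 ∩ R2 = {G}.
No dependency enlarges {G}, so (G)⁺ = {G}.
The closure contains neither all of R1 = {ACEFG} nor all of R2 = {BDGH}, so the common attributes are not a superkey of either fragment. The join is lossy.

No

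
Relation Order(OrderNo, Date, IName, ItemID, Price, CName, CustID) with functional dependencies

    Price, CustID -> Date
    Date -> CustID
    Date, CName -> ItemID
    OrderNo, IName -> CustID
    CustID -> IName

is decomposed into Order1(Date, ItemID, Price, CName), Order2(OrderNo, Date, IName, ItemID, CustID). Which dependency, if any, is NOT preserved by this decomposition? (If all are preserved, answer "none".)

Check Price, CustID → Date: no single fragment contains all of {Date, Price, CustID}, and the restricted closure of {Price, CustID} across the fragments never reaches {Date}.
Date → CustID is preserved.
Date, CName → ItemID is preserved.
OrderNo, IName → CustID is preserved.
CustID → IName is preserved.

Price, CustID -> Date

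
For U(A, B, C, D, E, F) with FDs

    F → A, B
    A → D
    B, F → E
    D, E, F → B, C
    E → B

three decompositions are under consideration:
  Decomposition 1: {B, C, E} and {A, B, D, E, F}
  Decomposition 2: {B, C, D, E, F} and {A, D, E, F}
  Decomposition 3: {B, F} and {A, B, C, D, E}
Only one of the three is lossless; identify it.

Decomposition 1: common = {B, E}, closure = {B, E} → lossy.
Decomposition 2: common = {D, E, F}, closure = {A, B, C, D, E, F} → lossless.
Decomposition 3: common = {B}, closure = {B} → lossy.

Decomposition 2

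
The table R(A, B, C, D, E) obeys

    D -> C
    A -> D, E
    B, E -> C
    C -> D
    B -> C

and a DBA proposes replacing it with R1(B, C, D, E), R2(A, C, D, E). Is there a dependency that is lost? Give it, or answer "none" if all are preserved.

none

D → C lies within R1.
A → D, E lies within R2.
B, E → C lies within R1.
C → D lies within R1.
B → C lies within R1.
Every dependency is enforceable on the fragments, so the decomposition is dependency-preserving.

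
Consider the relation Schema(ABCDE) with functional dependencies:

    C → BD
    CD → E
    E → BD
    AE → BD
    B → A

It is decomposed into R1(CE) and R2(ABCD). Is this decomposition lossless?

Common attributes: R1 ∩ R2 = {C}.
Closure of {C}: C → BD applies, adding BD; CD → E applies, adding E; B → A applies, adding A. So (C)⁺ = {ABCDE}.
This closure contains every attribute of R1, so R1 ∩ R2 → R1. The join is lossless.

Yes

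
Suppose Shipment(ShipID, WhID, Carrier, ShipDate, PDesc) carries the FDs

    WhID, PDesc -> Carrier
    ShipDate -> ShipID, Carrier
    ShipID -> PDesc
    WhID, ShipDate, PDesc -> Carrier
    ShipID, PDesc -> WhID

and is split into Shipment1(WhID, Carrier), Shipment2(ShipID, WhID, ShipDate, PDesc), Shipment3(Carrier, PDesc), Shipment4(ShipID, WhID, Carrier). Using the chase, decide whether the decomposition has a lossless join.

Yes

Chase test. Columns are ShipID, WhID, Carrier, ShipDate, PDesc; row i has aⱼ where attribute j ∈ Shipmenti, else bᵢⱼ.
Initial tableau (one row per fragment):
  row 1: b11 a2 a3 b14 b15
  row 2: a1 a2 b23 a4 a5
  row 3: b31 b32 a3 b34 a5
  row 4: a1 a2 a3 b44 b45
Rows 2 and 4 agree on ShipID; apply ShipID→PDesc and equate their PDesc entries.
Rows 2 and 4 agree on WhID, PDesc; apply WhID, PDesc→Carrier and equate their Carrier entries.
Row 2 is now all distinguished symbols — the join is lossless.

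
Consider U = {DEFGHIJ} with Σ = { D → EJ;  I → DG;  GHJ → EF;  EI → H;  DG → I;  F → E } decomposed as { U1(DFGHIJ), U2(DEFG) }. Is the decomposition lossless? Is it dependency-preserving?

lossless and dependency-preserving

Lossless test: (DFG)⁺ = {DEFGHIJ}, which contains all of one fragment — lossless.
Dependency preservation: D → EJ; GHJ → EF; EI → H are not contained in any single fragment, but the restricted closure of each left-hand side across the fragments still reaches the right-hand side; the remaining FDs each lie inside some fragment. All dependencies are preserved.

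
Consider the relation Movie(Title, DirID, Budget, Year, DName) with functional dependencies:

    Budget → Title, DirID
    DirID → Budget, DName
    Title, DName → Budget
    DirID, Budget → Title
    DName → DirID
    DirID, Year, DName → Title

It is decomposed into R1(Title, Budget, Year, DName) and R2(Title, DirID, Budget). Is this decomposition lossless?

Yes

Common attributes: R1 ∩ R2 = {Title, Budget}.
Closure of {Title, Budget}: Budget → Title, DirID applies, adding DirID; DirID → Budget, DName applies, adding DName. So (Title, Budget)⁺ = {Title, DirID, Budget, DName}.
This closure contains every attribute of R2, so R1 ∩ R2 → R2. The join is lossless.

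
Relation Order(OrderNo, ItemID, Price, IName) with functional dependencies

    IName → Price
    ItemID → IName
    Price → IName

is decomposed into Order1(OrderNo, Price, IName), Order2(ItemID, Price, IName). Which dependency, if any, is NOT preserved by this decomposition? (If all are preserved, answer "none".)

IName → Price lies within Order1.
ItemID → IName lies within Order2.
Price → IName lies within Order1.
Every dependency is enforceable on the fragments, so the decomposition is dependency-preserving.

none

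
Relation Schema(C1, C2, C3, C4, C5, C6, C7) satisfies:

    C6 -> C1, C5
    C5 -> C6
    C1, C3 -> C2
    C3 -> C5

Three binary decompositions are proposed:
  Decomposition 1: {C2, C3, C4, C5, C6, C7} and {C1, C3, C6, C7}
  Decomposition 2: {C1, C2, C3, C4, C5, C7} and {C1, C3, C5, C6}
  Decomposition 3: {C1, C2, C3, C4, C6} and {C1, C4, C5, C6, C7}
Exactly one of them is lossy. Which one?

Decomposition 3

Decomposition 1: common = {C3, C6, C7}, closure = {C1, C2, C3, C5, C6, C7} → lossless.
Decomposition 2: common = {C1, C3, C5}, closure = {C1, C2, C3, C5, C6} → lossless.
Decomposition 3: common = {C1, C4, C6}, closure = {C1, C4, C5, C6} → lossy.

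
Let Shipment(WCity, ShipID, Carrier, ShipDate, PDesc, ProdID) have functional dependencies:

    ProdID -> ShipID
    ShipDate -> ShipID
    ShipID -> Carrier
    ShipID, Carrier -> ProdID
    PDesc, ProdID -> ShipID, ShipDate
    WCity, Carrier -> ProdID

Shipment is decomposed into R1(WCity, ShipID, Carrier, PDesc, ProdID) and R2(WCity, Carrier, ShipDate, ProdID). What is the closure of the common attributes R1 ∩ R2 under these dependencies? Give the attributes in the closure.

R1 ∩ R2 = {WCity, Carrier, ProdID}.
ProdID → ShipID applies, adding ShipID
Closure: {WCity, ShipID, Carrier, ProdID}.

WCity, ShipID, Carrier, ProdID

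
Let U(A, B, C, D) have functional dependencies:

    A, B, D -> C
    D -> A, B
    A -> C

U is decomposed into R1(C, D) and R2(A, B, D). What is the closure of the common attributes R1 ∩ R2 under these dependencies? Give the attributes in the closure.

A, B, C, D

R1 ∩ R2 = {D}.
D → A, B applies, adding A, B
A → C applies, adding C
Closure: {A, B, C, D}.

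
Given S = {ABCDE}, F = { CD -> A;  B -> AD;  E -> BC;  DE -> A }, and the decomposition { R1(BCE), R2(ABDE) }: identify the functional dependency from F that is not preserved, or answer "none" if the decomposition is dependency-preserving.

CD -> A

Check CD → A: no single fragment contains all of {ACD}, and the restricted closure of {CD} across the fragments never reaches {A}.
B → AD is preserved.
E → BC is preserved.
DE → A is preserved.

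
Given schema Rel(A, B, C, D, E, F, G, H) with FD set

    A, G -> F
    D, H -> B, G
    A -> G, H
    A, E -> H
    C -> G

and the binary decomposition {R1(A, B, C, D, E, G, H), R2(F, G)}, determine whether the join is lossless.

No

Common attributes: R1 ∩ R2 = {G}.
No dependency enlarges {G}, so (G)⁺ = {G}.
The closure contains neither all of R1 = {A, B, C, D, E, G, H} nor all of R2 = {F, G}, so the common attributes are not a superkey of either fragment. The join is lossy.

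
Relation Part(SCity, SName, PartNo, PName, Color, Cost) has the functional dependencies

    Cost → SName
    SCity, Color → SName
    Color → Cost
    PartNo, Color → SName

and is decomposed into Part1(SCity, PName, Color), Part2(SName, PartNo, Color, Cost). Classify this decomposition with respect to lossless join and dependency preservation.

lossy but dependency-preserving

Lossless test: (Color)⁺ = {SName, Color, Cost}, which is a superkey of neither fragment — lossy.
Dependency preservation: SCity, Color → SName is not contained in any single fragment, but the restricted closure of its left-hand side across the fragments still reaches the right-hand side; the remaining FDs each lie inside some fragment. All dependencies are preserved.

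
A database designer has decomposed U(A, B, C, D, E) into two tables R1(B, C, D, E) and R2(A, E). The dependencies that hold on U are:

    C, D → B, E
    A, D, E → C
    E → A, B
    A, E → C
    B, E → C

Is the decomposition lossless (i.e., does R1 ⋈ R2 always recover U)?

Yes

Common attributes: R1 ∩ R2 = {E}.
Closure of {E}: E → A, B applies, adding A, B; A, E → C applies, adding C. So (E)⁺ = {A, B, C, E}.
This closure contains every attribute of R2, so R1 ∩ R2 → R2. The join is lossless.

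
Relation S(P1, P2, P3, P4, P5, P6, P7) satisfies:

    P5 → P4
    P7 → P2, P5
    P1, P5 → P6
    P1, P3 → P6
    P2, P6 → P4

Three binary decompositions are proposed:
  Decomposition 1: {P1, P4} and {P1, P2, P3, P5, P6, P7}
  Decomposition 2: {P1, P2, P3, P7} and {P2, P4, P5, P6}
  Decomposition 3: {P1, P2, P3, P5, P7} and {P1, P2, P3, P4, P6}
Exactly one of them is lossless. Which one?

Decomposition 1: common = {P1}, closure = {P1} → lossy.
Decomposition 2: common = {P2}, closure = {P2} → lossy.
Decomposition 3: common = {P1, P2, P3}, closure = {P1, P2, P3, P4, P6} → lossless.

Decomposition 3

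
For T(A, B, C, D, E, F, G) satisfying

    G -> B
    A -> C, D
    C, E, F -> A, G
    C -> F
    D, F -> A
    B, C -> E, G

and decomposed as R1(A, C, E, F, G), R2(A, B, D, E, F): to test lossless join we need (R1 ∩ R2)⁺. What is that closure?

R1 ∩ R2 = {A, E, F}.
A → C, D applies, adding C, D
C, E, F → A, G applies, adding G
G → B applies, adding B
Closure: {A, B, C, D, E, F, G}.

A, B, C, D, E, F, G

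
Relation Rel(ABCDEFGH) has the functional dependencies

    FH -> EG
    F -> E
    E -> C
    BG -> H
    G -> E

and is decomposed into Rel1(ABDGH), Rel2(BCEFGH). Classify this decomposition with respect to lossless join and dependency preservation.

lossy but dependency-preserving

Lossless test: (BGH)⁺ = {BCEGH}, which is a superkey of neither fragment — lossy.
Dependency preservation: every FD's attributes lie within a single fragment, so each can be enforced locally — preserved.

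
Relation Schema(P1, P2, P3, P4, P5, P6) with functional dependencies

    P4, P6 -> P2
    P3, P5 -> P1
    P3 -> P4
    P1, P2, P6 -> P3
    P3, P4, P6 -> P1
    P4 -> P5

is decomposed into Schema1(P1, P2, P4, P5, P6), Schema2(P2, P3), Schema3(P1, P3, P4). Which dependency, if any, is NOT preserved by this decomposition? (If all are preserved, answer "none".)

P1, P2, P6 -> P3

Check P1, P2, P6 → P3: no single fragment contains all of {P1, P2, P3, P6}, and the restricted closure of {P1, P2, P6} across the fragments never reaches {P3}.
P4, P6 → P2 is preserved.
P3, P5 → P1 is preserved.
P3 → P4 is preserved.
P3, P4, P6 → P1 is preserved.
P4 → P5 is preserved.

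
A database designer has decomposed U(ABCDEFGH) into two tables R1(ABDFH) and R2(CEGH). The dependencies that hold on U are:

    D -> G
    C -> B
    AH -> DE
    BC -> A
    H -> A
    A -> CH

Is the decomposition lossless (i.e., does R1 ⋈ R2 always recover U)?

Yes

Common attributes: R1 ∩ R2 = {H}.
Closure of {H}: H → A applies, adding A; A → CH applies, adding C; C → B applies, adding B; AH → DE applies, adding DE; D → G applies, adding G. So (H)⁺ = {ABCDEGH}.
This closure contains every attribute of R2, so R1 ∩ R2 → R2. The join is lossless.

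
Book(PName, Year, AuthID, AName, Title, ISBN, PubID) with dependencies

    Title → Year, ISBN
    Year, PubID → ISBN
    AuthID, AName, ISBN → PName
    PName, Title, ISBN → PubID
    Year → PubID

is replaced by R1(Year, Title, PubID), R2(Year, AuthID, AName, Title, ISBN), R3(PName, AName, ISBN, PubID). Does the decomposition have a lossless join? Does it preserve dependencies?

lossy and not dependency-preserving

Lossless test (chase): Rows 1 and 2 agree on Title; apply Title→Year, ISBN and equate their Year, ISBN entries. Rows 1 and 2 agree on Year; apply Year→PubID and equate their PubID entries. No row becomes fully distinguished — the join is lossy.
Dependency preservation: the restricted closure of {AuthID, AName, ISBN} across the fragments never reaches {PName}, so AuthID, AName, ISBN → PName cannot be enforced without a join — not preserved.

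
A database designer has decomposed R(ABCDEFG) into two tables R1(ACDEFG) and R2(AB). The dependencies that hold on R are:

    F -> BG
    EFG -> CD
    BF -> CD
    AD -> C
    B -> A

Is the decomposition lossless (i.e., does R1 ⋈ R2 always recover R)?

Common attributes: R1 ∩ R2 = {A}.
No dependency enlarges {A}, so (A)⁺ = {A}.
The closure contains neither all of R1 = {ACDEFG} nor all of R2 = {AB}, so the common attributes are not a superkey of either fragment. The join is lossy.

No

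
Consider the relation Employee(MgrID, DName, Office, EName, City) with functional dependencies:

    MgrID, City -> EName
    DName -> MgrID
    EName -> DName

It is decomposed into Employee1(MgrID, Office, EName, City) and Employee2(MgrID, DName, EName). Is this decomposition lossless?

Yes

Common attributes: Employee1 ∩ Employee2 = {MgrID, EName}.
Closure of {MgrID, EName}: EName → DName applies, adding DName. So (MgrID, EName)⁺ = {MgrID, DName, EName}.
This closure contains every attribute of Employee2, so Employee1 ∩ Employee2 → Employee2. The join is lossless.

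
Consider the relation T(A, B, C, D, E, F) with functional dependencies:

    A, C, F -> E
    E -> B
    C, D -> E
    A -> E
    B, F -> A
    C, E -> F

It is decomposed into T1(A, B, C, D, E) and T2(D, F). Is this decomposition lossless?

Common attributes: T1 ∩ T2 = {D}.
No dependency enlarges {D}, so (D)⁺ = {D}.
The closure contains neither all of T1 = {A, B, C, D, E} nor all of T2 = {D, F}, so the common attributes are not a superkey of either fragment. The join is lossy.

No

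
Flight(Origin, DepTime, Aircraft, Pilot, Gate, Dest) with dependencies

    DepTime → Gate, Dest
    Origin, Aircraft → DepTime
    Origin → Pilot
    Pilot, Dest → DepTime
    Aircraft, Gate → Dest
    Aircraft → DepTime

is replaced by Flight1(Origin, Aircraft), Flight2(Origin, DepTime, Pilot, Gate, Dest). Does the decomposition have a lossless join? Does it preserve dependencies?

lossy and not dependency-preserving

Lossless test: (Origin)⁺ = {Origin, Pilot}, which is a superkey of neither fragment — lossy.
Dependency preservation: the restricted closure of {Origin, Aircraft} across the fragments never reaches {DepTime}, so Origin, Aircraft → DepTime cannot be enforced without a join — not preserved.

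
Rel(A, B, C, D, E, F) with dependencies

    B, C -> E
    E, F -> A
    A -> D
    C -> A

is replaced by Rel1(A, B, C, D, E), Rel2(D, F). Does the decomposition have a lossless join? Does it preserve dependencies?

Lossless test: (D)⁺ = {D}, which is a superkey of neither fragment — lossy.
Dependency preservation: the restricted closure of {E, F} across the fragments never reaches {A}, so E, F → A cannot be enforced without a join — not preserved.

lossy and not dependency-preserving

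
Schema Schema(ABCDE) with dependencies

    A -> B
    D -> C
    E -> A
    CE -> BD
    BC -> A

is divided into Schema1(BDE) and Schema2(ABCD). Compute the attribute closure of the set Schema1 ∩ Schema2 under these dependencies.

ABCD

Schema1 ∩ Schema2 = {BD}.
D → C applies, adding C
BC → A applies, adding A
Closure: {ABCD}.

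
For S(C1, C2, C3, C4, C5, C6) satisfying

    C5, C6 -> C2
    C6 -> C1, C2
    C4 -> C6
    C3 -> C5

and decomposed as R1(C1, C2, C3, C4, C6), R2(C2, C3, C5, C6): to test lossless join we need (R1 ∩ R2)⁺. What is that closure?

C1, C2, C3, C5, C6

R1 ∩ R2 = {C2, C3, C6}.
C6 → C1, C2 applies, adding C1
C3 → C5 applies, adding C5
Closure: {C1, C2, C3, C5, C6}.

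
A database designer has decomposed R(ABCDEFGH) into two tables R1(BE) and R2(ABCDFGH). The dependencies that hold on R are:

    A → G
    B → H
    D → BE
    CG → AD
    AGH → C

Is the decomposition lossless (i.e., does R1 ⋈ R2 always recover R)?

Common attributes: R1 ∩ R2 = {B}.
Closure of {B}: B → H applies, adding H. So (B)⁺ = {BH}.
The closure contains neither all of R1 = {BE} nor all of R2 = {ABCDFGH}, so the common attributes are not a superkey of either fragment. The join is lossy.

No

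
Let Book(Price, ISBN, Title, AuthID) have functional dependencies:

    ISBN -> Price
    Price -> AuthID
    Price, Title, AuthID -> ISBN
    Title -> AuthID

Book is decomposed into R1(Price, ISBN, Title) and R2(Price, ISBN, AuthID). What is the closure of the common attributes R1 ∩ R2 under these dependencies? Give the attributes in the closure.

Price, ISBN, AuthID

R1 ∩ R2 = {Price, ISBN}.
Price → AuthID applies, adding AuthID
Closure: {Price, ISBN, AuthID}.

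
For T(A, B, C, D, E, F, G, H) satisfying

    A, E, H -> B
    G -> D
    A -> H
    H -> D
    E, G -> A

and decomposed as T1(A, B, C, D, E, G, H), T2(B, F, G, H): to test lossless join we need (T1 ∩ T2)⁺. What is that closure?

B, D, G, H

T1 ∩ T2 = {B, G, H}.
G → D applies, adding D
Closure: {B, D, G, H}.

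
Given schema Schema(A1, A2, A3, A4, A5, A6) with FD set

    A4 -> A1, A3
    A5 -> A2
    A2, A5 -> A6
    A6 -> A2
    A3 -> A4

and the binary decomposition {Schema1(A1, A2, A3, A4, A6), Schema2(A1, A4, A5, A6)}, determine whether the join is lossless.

Common attributes: Schema1 ∩ Schema2 = {A1, A4, A6}.
Closure of {A1, A4, A6}: A4 → A1, A3 applies, adding A3; A6 → A2 applies, adding A2. So (A1, A4, A6)⁺ = {A1, A2, A3, A4, A6}.
This closure contains every attribute of Schema1, so Schema1 ∩ Schema2 → Schema1. The join is lossless.

Yes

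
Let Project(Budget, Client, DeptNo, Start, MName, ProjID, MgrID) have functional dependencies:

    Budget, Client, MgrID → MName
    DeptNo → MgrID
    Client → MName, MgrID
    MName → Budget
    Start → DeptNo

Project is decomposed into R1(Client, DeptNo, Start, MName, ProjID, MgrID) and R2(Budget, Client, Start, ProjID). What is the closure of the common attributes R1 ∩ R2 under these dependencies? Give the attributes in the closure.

R1 ∩ R2 = {Client, Start, ProjID}.
Client → MName, MgrID applies, adding MName, MgrID
MName → Budget applies, adding Budget
Start → DeptNo applies, adding DeptNo
Closure: {Budget, Client, DeptNo, Start, MName, ProjID, MgrID}.

Budget, Client, DeptNo, Start, MName, ProjID, MgrID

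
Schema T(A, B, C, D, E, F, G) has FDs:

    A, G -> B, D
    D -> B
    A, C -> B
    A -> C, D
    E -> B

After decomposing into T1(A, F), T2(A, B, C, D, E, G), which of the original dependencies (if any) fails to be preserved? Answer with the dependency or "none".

none

A, G → B, D lies within T2.
D → B lies within T2.
A, C → B lies within T2.
A → C, D lies within T2.
E → B lies within T2.
Every dependency is enforceable on the fragments, so the decomposition is dependency-preserving.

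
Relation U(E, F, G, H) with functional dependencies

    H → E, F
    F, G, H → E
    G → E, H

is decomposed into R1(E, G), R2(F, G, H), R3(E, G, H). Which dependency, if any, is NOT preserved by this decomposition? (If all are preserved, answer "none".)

none

H → E, F: restricted closure across fragments reaches E, F.
F, G, H → E: restricted closure across fragments reaches E.
G → E, H lies within R3.
Every dependency is enforceable on the fragments, so the decomposition is dependency-preserving.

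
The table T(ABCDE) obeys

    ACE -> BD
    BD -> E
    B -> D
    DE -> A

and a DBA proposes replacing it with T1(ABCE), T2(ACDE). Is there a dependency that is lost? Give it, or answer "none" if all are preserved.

Check B → D: no single fragment contains all of {BD}, and the restricted closure of {B} across the fragments never reaches {D}.
ACE → BD is preserved.
BD → E is preserved.
DE → A is preserved.

B -> D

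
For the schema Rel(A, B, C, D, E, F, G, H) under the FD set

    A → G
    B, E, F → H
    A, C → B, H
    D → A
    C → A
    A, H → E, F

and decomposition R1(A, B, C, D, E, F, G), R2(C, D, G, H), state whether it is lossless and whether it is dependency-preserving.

Lossless test: (C, D, G)⁺ = {A, B, C, D, E, F, G, H}, which contains all of one fragment — lossless.
Dependency preservation: the restricted closure of {B, E, F} across the fragments never reaches {H}, so B, E, F → H cannot be enforced without a join — not preserved.

lossless but not dependency-preserving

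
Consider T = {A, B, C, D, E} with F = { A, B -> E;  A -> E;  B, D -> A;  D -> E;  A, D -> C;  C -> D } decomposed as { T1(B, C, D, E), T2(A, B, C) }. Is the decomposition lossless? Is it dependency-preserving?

lossless but not dependency-preserving

Lossless test: (B, C)⁺ = {A, B, C, D, E}, which contains all of one fragment — lossless.
Dependency preservation: the restricted closure of {A, B} across the fragments never reaches {E}, so A, B → E cannot be enforced without a join — not preserved.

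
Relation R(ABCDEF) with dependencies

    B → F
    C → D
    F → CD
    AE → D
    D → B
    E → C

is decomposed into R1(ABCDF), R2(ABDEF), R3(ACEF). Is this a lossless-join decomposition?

Chase test. Columns are ABCDEF; row i has aⱼ where attribute j ∈ Ri, else bᵢⱼ.
Initial tableau (one row per fragment):
  row 1: a1 a2 a3 a4 b15 a6
  row 2: a1 a2 b23 a4 a5 a6
  row 3: a1 b32 a3 b34 a5 a6
Rows 1 and 3 agree on C; apply C→D and equate their D entries.
Rows 1 and 2 agree on F; apply F→CD and equate their CD entries.
Rows 1 and 3 agree on D; apply D→B and equate their B entries.
Row 2 is now all distinguished symbols — the join is lossless.

Yes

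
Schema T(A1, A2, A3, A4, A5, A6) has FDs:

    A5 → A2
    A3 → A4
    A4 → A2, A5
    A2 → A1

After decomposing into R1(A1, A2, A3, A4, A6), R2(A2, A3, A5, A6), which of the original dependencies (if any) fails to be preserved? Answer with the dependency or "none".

Check A4 → A2, A5: no single fragment contains all of {A2, A4, A5}, and the restricted closure of {A4} across the fragments never reaches {A2, A5}.
A5 → A2 is preserved.
A3 → A4 is preserved.
A2 → A1 is preserved.

A4 → A2, A5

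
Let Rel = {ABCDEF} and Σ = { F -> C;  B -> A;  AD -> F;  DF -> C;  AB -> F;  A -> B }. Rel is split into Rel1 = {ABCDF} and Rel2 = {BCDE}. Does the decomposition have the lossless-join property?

Yes

Common attributes: Rel1 ∩ Rel2 = {BCD}.
Closure of {BCD}: B → A applies, adding A; AD → F applies, adding F. So (BCD)⁺ = {ABCDF}.
This closure contains every attribute of Rel1, so Rel1 ∩ Rel2 → Rel1. The join is lossless.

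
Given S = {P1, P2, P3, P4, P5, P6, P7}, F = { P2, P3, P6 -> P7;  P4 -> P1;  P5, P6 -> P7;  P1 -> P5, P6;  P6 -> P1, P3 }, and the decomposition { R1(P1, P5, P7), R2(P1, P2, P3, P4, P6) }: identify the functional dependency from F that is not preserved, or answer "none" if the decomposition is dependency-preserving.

none

P2, P3, P6 → P7: restricted closure across fragments reaches P7.
P4 → P1 lies within R2.
P5, P6 → P7: restricted closure across fragments reaches P7.
P1 → P5, P6: restricted closure across fragments reaches P5, P6.
P6 → P1, P3 lies within R2.
Every dependency is enforceable on the fragments, so the decomposition is dependency-preserving.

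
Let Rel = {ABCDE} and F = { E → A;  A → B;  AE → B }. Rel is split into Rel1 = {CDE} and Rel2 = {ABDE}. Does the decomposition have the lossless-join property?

Yes

Common attributes: Rel1 ∩ Rel2 = {DE}.
Closure of {DE}: E → A applies, adding A; A → B applies, adding B. So (DE)⁺ = {ABDE}.
This closure contains every attribute of Rel2, so Rel1 ∩ Rel2 → Rel2. The join is lossless.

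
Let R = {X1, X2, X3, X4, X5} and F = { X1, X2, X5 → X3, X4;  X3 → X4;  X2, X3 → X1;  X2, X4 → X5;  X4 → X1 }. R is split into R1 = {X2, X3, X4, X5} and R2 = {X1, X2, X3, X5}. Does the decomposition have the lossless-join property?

Common attributes: R1 ∩ R2 = {X2, X3, X5}.
Closure of {X2, X3, X5}: X3 → X4 applies, adding X4; X2, X3 → X1 applies, adding X1. So (X2, X3, X5)⁺ = {X1, X2, X3, X4, X5}.
This closure contains every attribute of R1, so R1 ∩ R2 → R1. The join is lossless.

Yes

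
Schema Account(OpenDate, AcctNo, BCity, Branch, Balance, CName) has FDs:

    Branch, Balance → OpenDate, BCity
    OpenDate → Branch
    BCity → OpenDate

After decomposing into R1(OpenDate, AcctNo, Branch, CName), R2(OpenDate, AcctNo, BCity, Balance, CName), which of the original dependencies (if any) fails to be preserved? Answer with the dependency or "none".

Branch, Balance → OpenDate, BCity

Check Branch, Balance → OpenDate, BCity: no single fragment contains all of {OpenDate, BCity, Branch, Balance}, and the restricted closure of {Branch, Balance} across the fragments never reaches {OpenDate, BCity}.
OpenDate → Branch is preserved.
BCity → OpenDate is preserved.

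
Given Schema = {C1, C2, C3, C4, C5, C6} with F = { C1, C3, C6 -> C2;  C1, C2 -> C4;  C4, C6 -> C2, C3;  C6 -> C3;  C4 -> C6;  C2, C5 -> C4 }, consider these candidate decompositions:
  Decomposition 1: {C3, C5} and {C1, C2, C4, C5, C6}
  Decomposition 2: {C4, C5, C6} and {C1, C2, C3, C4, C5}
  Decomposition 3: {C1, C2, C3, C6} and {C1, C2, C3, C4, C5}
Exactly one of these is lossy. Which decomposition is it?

Decomposition 1

Decomposition 1: common = {C5}, closure = {C5} → lossy.
Decomposition 2: common = {C4, C5}, closure = {C2, C3, C4, C5, C6} → lossless.
Decomposition 3: common = {C1, C2, C3}, closure = {C1, C2, C3, C4, C6} → lossless.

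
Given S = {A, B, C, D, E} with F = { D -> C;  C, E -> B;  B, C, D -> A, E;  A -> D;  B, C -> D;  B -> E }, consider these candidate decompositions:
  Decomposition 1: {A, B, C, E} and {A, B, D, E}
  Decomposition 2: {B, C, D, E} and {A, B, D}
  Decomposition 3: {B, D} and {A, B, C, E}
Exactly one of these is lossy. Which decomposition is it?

Decomposition 3

Decomposition 1: common = {A, B, E}, closure = {A, B, C, D, E} → lossless.
Decomposition 2: common = {B, D}, closure = {A, B, C, D, E} → lossless.
Decomposition 3: common = {B}, closure = {B, E} → lossy.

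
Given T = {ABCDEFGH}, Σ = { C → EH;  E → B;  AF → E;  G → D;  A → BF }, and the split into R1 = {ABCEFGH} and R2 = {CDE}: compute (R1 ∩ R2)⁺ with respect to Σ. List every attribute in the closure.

R1 ∩ R2 = {CE}.
C → EH applies, adding H
E → B applies, adding B
Closure: {BCEH}.

BCEH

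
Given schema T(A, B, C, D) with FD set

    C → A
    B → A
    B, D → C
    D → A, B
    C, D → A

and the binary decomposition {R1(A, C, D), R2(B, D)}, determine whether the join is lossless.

Common attributes: R1 ∩ R2 = {D}.
Closure of {D}: D → A, B applies, adding A, B; B, D → C applies, adding C. So (D)⁺ = {A, B, C, D}.
This closure contains every attribute of R1, so R1 ∩ R2 → R1. The join is lossless.

Yes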